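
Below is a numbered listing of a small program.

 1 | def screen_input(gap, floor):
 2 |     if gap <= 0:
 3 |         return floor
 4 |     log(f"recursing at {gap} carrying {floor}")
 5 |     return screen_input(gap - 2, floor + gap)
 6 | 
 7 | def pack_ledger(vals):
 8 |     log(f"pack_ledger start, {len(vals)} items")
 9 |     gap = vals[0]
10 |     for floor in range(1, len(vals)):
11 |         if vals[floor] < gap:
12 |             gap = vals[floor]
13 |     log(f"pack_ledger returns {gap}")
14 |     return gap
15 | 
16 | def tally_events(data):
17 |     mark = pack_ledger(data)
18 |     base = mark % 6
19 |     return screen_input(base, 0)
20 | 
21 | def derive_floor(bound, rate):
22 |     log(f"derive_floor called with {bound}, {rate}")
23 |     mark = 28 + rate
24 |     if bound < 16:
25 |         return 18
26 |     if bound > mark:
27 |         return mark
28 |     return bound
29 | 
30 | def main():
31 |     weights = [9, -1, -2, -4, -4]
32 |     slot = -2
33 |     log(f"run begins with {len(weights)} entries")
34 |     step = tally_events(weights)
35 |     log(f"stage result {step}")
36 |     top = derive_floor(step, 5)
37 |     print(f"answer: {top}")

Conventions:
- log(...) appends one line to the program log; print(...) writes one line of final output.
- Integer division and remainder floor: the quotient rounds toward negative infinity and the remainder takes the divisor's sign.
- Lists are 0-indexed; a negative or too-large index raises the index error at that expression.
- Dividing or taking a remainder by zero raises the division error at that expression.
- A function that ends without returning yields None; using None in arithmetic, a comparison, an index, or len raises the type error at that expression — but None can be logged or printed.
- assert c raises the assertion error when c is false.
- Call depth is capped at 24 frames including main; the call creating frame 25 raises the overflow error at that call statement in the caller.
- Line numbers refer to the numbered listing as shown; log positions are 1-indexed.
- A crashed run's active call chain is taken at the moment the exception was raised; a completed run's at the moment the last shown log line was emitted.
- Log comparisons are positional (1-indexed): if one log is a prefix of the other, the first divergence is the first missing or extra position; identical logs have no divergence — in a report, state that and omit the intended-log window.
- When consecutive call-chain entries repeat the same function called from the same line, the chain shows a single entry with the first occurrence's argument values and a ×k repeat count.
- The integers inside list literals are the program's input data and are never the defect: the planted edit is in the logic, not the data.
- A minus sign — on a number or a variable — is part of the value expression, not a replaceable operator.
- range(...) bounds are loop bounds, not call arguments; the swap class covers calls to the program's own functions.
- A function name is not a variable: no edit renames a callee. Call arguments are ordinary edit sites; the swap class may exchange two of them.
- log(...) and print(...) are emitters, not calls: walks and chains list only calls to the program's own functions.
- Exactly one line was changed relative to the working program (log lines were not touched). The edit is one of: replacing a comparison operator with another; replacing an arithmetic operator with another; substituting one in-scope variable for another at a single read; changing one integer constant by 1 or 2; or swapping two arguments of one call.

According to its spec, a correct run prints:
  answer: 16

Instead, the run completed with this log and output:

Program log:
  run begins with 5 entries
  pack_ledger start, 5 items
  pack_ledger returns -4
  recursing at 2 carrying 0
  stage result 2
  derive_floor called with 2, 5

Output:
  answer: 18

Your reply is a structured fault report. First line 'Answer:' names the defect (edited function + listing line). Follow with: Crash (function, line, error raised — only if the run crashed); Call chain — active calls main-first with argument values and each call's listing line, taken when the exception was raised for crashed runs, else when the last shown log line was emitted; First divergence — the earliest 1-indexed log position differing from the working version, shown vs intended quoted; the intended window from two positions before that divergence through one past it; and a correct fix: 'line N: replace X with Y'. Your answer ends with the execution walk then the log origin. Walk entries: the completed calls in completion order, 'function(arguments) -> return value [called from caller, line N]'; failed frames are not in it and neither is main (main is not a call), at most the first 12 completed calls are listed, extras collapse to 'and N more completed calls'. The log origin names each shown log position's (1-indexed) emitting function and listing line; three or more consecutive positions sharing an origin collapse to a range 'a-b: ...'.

Answer: the defect is in derive_floor at line 25.
Key observation: No log line changed; the fault shows up purely in the output.
Call chain: main -> derive_floor(2, 5) (called at line 36).
First divergence: none (the log streams are identical).
Execution walk:
  pack_ledger([9, -1, -2, -4, -4]) -> -4  [called from tally_events, line 17]
  screen_input(0, 2) -> 2  [called from screen_input, line 5]
  screen_input(2, 0) -> 2  [called from tally_events, line 19]
  tally_events([9, -1, -2, -4, -4]) -> 2  [called from main, line 34]
  derive_floor(2, 5) -> 18  [called from main, line 36]
Log origin:
  1: from main, line 33
  2: from pack_ledger, line 8
  3: from pack_ledger, line 13
  4: from screen_input, line 4
  5: from main, line 35
  6: from derive_floor, line 22
A correct fix: line 25: replace `18` with `16`.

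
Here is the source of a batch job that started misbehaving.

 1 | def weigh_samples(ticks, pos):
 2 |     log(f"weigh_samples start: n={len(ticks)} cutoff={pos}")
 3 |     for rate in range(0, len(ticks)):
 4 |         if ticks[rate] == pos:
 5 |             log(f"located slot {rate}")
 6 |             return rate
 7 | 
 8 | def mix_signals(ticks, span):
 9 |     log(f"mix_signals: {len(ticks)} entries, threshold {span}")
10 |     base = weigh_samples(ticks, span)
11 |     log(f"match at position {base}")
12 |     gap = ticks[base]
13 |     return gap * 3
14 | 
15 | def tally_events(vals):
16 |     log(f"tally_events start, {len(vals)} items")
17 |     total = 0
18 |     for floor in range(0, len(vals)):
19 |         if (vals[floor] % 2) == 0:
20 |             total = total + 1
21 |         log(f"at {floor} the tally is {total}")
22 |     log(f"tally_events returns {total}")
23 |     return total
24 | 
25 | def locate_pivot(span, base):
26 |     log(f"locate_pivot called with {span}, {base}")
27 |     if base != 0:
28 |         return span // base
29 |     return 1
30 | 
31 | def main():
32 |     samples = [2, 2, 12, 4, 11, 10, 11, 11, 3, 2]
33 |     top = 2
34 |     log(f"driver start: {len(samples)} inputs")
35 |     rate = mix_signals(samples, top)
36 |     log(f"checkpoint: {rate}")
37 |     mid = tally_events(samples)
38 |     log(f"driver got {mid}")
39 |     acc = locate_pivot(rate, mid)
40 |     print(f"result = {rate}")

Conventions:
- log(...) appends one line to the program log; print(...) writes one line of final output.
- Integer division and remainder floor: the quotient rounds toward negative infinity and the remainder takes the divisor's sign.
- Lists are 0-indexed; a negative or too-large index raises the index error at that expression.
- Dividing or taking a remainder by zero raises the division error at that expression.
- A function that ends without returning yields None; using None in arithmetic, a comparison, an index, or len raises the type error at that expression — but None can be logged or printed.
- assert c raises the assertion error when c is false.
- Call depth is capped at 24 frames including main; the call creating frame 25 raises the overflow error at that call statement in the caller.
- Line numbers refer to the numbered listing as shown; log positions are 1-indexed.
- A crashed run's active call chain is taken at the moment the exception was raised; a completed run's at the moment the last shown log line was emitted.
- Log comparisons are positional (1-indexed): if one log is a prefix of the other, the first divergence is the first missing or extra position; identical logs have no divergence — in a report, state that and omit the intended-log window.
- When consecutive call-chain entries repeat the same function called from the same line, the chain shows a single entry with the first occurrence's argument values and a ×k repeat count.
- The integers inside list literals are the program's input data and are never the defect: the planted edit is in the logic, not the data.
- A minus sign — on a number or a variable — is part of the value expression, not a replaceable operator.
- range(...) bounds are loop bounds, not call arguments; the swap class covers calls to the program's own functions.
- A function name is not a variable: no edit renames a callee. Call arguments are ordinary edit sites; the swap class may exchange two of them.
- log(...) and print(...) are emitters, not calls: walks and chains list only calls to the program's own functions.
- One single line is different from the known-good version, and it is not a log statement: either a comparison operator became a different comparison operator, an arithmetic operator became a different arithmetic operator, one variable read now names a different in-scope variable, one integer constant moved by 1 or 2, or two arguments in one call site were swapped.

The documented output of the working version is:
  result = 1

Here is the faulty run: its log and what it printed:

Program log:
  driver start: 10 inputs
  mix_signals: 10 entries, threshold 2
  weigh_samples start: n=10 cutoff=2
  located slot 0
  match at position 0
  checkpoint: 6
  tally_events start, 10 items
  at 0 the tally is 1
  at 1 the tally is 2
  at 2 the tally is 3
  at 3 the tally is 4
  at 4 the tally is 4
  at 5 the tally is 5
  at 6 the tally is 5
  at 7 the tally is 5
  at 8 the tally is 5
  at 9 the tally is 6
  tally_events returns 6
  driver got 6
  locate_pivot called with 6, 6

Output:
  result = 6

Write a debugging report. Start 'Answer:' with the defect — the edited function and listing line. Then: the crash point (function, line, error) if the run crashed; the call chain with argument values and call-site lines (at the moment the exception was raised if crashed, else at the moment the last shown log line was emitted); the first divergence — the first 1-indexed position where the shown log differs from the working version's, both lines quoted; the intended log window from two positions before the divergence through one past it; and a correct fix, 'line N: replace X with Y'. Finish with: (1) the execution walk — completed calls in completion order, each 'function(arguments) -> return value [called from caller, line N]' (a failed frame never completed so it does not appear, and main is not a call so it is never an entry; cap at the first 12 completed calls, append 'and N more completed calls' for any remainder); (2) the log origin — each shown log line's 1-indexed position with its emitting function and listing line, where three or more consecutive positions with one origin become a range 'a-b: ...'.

Answer: the defect is in main at line 40.
Key fact: The two runs log identically and part ways only at the printed values.
Call chain: main -> locate_pivot(6, 6) (called at line 39).
First divergence: none — the logs agree in full.
Execution walk:
  weigh_samples([2, 2, 12, 4, 11, 10, 11, 11, 3, 2], 2) -> 0  [called from mix_signals, line 10]
  mix_signals([2, 2, 12, 4, 11, 10, 11, 11, 3, 2], 2) -> 6  [called from main, line 35]
  tally_events([2, 2, 12, 4, 11, 10, 11, 11, 3, 2]) -> 6  [called from main, line 37]
  locate_pivot(6, 6) -> 1  [called from main, line 39]
Log origins:
  1: from main, line 34
  2: from mix_signals, line 9
  3: from weigh_samples, line 2
  4: from weigh_samples, line 5
  5: from mix_signals, line 11
  6: from main, line 36
  7: from tally_events, line 16
  8-17: from tally_events, line 21
  18: from tally_events, line 22
  19: from main, line 38
  20: from locate_pivot, line 26
A correct fix: line 40: replace `rate` with `acc`.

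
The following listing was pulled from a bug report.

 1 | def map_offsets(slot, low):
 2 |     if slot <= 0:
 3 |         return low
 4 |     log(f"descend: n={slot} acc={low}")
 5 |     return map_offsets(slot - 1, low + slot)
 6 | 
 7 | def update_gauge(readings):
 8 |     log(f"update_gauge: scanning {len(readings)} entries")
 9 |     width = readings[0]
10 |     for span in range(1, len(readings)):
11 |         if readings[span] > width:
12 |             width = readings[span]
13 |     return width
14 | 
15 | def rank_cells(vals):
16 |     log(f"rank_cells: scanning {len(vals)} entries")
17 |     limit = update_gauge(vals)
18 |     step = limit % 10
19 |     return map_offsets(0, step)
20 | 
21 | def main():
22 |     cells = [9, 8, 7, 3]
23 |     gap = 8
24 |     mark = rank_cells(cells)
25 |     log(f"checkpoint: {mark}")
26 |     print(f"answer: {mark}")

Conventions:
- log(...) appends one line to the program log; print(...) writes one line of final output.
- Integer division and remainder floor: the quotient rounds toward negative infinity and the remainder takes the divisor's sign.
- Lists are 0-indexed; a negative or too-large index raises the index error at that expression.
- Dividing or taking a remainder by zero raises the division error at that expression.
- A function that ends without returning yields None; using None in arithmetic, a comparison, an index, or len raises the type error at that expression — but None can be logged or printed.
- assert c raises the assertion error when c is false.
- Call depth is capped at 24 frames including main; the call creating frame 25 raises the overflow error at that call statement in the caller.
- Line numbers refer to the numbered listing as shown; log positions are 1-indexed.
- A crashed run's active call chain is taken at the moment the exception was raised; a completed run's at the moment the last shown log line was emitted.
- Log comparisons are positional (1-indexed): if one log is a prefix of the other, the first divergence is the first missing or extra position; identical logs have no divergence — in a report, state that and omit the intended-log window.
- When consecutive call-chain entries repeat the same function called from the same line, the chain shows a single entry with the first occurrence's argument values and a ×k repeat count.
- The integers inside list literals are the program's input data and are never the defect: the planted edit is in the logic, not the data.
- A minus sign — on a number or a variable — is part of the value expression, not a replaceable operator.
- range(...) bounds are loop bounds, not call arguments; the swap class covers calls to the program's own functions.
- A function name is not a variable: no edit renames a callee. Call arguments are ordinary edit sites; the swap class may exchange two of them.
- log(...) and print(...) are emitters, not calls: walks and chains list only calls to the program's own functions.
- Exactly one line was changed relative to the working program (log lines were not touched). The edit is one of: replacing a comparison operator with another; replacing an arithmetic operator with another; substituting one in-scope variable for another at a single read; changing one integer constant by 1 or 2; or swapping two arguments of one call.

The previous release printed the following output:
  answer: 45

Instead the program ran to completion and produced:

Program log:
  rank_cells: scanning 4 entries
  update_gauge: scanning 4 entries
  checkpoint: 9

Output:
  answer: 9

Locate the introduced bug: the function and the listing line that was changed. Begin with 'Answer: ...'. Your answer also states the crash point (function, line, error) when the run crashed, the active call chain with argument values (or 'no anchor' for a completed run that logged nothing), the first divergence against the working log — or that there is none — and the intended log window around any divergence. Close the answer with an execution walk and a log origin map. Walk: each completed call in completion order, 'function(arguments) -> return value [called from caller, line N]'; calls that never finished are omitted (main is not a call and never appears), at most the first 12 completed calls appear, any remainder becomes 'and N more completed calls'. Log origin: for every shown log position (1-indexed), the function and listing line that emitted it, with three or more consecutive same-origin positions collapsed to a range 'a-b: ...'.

Answer: the defect is in rank_cells at line 19.
Key observation: The earliest visible damage is log position 3 — 'checkpoint: 9' rather than the intended 'descend: n=9 acc=0'.
Call chain: main.
First divergence: position 3 — shown 'checkpoint: 9', intended 'descend: n=9 acc=0'.
Intended log window:
  1: rank_cells: scanning 4 entries
  2: update_gauge: scanning 4 entries
  3: descend: n=9 acc=0
  4: descend: n=8 acc=9
Execution walk:
  update_gauge([9, 8, 7, 3]) -> 9  [called from rank_cells, line 17]
  map_offsets(0, 9) -> 9  [called from rank_cells, line 19]
  rank_cells([9, 8, 7, 3]) -> 9  [called from main, line 24]
Origin of each log line:
  1 — rank_cells, line 16
  2 — update_gauge, line 8
  3 — main, line 25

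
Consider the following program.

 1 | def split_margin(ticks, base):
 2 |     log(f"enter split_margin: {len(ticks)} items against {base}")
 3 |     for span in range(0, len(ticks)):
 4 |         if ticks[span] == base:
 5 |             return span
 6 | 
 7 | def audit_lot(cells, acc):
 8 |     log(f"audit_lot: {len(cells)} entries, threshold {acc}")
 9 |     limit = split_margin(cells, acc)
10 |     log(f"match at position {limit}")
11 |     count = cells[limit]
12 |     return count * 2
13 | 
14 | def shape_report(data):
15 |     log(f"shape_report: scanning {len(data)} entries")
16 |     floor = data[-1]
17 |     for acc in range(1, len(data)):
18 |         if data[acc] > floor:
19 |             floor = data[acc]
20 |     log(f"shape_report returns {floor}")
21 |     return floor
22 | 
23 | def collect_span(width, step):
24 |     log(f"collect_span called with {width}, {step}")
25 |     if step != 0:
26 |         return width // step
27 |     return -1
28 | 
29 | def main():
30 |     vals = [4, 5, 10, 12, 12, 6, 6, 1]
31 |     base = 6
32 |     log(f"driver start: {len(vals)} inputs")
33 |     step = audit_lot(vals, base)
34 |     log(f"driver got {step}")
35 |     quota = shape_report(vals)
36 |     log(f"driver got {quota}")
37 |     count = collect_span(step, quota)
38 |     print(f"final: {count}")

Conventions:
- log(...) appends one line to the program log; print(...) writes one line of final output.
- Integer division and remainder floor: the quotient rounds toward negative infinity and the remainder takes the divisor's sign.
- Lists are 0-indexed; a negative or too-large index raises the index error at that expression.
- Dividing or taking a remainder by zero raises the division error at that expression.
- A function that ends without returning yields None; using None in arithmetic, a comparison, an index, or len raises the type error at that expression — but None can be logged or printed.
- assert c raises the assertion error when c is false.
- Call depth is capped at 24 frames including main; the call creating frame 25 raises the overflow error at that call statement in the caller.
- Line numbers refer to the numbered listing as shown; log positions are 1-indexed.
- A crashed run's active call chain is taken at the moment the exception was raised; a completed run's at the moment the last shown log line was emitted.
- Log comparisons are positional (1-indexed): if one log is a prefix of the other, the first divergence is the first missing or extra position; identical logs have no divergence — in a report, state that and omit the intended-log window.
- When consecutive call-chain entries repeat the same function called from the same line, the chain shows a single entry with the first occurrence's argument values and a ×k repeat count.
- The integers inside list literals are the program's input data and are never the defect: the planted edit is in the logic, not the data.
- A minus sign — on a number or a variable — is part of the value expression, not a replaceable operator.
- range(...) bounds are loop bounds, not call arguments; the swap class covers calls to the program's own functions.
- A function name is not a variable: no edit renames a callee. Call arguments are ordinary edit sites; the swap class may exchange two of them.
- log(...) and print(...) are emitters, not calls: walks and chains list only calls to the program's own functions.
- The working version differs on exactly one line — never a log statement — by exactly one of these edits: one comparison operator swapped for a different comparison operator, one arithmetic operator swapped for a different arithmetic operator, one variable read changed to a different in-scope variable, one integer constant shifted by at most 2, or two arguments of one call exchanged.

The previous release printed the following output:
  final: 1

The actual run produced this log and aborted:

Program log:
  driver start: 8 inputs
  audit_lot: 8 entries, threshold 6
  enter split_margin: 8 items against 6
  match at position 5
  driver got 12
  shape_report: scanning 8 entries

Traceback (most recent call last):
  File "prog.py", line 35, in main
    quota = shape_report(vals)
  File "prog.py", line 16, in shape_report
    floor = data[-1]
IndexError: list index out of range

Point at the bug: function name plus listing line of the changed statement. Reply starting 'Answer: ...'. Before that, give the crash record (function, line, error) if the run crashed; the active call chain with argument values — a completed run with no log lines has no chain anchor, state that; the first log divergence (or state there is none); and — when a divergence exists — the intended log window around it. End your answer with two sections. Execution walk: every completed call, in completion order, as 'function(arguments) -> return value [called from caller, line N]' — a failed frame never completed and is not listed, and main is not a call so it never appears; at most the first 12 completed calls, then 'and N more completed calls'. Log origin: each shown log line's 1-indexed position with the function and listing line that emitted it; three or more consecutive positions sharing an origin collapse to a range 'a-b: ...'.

Answer: the defect is in shape_report at line 16.
The tell: After 6 matching log lines the faulty run goes silent, while the working version continues with 'shape_report returns 12'.
Crash: shape_report, line 16, IndexError.
Call chain: main -> shape_report([4, 5, 10, 12, 12, 6, 6, 1]) (called at line 35).
First divergence: position 7 — after 6 matching lines the faulty run goes silent; intended next line 'shape_report returns 12'.
Intended log window:
  5: driver got 12
  6: shape_report: scanning 8 entries
  7: shape_report returns 12
  8: driver got 12
Execution walk:
  split_margin([4, 5, 10, 12, 12, 6, 6, 1], 6) -> 5  [called from audit_lot, line 9]
  audit_lot([4, 5, 10, 12, 12, 6, 6, 1], 6) -> 12  [called from main, line 33]
Log origins:
  1: emitted by main (line 32)
  2: emitted by audit_lot (line 8)
  3: emitted by split_margin (line 2)
  4: emitted by audit_lot (line 10)
  5: emitted by main (line 34)
  6: emitted by shape_report (line 15)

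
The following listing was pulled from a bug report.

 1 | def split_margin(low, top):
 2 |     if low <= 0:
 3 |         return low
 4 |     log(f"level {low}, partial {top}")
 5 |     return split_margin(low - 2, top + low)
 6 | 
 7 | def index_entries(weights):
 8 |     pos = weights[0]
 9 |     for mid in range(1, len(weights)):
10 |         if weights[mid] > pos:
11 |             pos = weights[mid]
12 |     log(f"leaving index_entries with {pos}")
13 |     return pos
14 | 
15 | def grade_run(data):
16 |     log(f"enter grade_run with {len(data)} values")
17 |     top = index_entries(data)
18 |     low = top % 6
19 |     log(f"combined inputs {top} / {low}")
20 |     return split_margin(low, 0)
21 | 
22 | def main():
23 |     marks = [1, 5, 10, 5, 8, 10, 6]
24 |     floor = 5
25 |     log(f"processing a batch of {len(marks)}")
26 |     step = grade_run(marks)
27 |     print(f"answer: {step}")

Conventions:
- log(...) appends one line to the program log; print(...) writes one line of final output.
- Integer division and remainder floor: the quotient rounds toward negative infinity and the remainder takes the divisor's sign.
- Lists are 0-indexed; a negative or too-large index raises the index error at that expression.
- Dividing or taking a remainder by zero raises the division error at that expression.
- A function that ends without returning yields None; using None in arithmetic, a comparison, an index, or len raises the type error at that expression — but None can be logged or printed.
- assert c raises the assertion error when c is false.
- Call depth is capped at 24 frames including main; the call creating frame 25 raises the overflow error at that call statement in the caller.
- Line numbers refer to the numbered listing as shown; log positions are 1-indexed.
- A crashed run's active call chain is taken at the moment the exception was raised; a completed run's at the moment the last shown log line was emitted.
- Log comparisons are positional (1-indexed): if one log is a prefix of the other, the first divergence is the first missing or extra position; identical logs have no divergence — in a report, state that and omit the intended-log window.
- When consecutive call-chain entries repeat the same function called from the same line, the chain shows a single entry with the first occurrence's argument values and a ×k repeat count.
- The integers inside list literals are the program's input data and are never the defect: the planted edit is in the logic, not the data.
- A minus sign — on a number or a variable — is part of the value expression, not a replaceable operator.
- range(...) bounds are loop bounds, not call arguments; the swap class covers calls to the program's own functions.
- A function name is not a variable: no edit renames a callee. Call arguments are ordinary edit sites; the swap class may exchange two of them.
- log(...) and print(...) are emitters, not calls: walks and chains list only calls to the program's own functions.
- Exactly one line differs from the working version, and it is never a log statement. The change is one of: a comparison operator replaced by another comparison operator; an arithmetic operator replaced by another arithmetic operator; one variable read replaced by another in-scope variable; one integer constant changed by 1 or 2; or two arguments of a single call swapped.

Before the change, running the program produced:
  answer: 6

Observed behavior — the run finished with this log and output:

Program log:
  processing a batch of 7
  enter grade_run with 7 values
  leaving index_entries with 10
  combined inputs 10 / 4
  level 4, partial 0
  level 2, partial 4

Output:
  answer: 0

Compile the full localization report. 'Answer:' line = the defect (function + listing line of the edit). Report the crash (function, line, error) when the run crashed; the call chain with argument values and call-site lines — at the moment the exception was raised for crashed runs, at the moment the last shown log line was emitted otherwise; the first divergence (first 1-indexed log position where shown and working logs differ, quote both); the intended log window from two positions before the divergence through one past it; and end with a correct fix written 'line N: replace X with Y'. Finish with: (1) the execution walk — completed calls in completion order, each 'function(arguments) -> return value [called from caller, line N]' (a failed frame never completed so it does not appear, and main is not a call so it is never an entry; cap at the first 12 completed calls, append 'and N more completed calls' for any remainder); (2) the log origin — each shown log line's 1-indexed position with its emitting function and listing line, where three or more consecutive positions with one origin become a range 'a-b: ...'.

Answer: the defect is in split_margin at line 3.
Key fact: Every logged value matches the working version; the printed result is what differs.
Call chain: main -> grade_run([1, 5, 10, 5, 8, 10, 6]) (called at line 26) -> split_margin(4, 0) (called at line 20) -> split_margin(2, 4) (called at line 5).
First divergence: there is none — every log position agrees.
Execution walk:
  index_entries([1, 5, 10, 5, 8, 10, 6]) -> 10  [called from grade_run, line 17]
  split_margin(0, 6) -> 0  [called from split_margin, line 5]
  split_margin(2, 4) -> 0  [called from split_margin, line 5]
  split_margin(4, 0) -> 0  [called from grade_run, line 20]
  grade_run([1, 5, 10, 5, 8, 10, 6]) -> 0  [called from main, line 26]
Log line origins:
  1 — main, line 25
  2 — grade_run, line 16
  3 — index_entries, line 12
  4 — grade_run, line 19
  5 — split_margin, line 4
  6 — split_margin, line 4
A correct fix: line 3: replace `low` with `top`.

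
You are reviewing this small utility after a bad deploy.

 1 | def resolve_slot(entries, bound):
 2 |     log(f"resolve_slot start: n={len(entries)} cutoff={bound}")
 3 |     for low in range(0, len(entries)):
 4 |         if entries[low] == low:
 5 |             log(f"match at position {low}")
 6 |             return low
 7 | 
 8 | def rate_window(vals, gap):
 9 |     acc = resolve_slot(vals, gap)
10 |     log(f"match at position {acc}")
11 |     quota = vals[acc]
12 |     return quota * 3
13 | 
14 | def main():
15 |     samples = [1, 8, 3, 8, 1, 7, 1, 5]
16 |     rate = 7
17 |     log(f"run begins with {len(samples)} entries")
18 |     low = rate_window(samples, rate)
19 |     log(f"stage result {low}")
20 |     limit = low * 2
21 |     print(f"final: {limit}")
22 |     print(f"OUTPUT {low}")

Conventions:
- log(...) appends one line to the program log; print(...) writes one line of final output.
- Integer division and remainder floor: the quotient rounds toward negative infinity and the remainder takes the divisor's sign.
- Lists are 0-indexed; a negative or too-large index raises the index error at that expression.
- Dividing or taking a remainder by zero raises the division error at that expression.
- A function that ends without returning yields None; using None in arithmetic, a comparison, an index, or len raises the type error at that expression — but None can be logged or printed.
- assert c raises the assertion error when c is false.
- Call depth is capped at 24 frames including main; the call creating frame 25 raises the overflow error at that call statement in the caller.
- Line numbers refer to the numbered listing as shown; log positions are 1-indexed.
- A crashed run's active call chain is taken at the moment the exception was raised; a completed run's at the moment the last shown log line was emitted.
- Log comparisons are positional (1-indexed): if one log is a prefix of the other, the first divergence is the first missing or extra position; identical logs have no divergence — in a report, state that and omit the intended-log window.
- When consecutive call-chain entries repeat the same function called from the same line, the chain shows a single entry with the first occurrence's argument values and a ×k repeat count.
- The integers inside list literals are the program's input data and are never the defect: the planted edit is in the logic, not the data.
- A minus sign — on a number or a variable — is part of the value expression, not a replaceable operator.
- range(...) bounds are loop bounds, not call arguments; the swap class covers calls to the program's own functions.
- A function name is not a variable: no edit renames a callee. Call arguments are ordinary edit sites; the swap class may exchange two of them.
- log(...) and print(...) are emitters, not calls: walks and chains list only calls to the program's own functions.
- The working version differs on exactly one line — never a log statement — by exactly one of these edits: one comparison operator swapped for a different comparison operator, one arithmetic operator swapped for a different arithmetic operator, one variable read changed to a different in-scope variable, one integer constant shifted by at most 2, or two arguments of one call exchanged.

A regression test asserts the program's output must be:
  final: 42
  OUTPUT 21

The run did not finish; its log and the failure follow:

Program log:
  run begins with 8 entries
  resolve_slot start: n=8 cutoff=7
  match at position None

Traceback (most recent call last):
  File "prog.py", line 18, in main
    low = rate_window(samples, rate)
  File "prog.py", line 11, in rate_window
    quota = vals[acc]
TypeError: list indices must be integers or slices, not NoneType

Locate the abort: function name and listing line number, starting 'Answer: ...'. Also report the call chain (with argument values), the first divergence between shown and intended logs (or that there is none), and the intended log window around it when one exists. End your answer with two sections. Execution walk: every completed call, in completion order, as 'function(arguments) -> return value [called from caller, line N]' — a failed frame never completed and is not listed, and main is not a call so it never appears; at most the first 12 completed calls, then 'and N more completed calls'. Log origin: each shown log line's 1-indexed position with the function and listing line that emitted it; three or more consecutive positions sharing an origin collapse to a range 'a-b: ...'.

Answer: the error was raised in rate_window, line 11.
Key observation: Log line 3 is where behavior first shows: 'match at position None' appears instead of 'match at position 5'.
Call chain: main -> rate_window([1, 8, 3, 8, 1, 7, 1, 5], 7) (called at line 18).
First divergence: position 3 — the shown line 'match at position None' should read 'match at position 5'.
Intended log window:
  1: run begins with 8 entries
  2: resolve_slot start: n=8 cutoff=7
  3: match at position 5
  4: match at position 5
Execution walk:
  resolve_slot([1, 8, 3, 8, 1, 7, 1, 5], 7) -> None  [called from rate_window, line 9]
Log line origins:
  1 — main, line 17
  2 — resolve_slot, line 2
  3 — rate_window, line 10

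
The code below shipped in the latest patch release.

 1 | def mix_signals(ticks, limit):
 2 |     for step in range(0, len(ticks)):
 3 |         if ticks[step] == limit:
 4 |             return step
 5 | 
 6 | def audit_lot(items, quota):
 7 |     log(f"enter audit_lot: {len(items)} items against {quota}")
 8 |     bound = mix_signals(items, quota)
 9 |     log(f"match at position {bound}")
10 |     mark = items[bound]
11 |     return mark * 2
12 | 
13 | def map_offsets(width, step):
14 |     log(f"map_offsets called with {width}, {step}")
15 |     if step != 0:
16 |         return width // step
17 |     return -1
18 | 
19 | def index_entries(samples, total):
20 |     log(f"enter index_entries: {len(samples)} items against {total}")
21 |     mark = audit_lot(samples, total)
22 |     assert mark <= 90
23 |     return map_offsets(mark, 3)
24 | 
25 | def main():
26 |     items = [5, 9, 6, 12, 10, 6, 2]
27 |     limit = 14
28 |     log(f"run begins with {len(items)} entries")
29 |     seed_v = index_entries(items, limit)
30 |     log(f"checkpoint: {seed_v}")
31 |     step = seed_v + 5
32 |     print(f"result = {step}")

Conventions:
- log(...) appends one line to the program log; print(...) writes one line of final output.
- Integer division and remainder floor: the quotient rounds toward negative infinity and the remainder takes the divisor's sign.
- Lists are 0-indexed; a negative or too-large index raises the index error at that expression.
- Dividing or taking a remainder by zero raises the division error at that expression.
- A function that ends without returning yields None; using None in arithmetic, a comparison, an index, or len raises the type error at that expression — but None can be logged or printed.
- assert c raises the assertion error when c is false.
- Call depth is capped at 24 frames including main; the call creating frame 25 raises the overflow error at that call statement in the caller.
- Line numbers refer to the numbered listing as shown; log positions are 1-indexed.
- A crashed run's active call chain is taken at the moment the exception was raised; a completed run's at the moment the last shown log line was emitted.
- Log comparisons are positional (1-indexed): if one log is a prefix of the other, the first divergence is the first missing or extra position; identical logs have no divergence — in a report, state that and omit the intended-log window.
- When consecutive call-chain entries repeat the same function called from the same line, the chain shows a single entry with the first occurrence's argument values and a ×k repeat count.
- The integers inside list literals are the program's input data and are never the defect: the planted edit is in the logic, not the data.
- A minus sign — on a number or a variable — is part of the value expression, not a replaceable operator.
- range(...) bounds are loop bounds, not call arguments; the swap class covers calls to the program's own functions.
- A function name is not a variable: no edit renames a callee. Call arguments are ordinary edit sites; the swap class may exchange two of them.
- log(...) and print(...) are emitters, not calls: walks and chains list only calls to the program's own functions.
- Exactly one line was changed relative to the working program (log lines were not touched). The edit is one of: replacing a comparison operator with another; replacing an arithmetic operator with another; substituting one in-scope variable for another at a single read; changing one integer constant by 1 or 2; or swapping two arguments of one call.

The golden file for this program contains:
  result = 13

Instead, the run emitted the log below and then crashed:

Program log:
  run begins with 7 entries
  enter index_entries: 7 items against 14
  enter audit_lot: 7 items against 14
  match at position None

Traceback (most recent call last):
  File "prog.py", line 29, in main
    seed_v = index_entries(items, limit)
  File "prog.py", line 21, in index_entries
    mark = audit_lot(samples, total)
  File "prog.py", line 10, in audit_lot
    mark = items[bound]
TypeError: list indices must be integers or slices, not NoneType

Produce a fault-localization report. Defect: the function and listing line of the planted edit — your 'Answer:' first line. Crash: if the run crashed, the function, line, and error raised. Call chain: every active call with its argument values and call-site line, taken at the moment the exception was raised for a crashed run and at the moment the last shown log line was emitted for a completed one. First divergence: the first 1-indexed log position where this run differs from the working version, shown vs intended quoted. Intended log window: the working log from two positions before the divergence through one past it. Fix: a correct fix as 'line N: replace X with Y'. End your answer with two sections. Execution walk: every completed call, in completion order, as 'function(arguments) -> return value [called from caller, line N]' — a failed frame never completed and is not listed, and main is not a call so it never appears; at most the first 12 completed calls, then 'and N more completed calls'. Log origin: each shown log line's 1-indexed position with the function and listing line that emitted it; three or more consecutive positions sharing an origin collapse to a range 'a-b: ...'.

Answer: the defect is in main at line 27.
Key observation: At log position 2 the runs split — shown 'enter index_entries: 7 items against 14', but the working version logs 'enter index_entries: 7 items against 12'.
Crash: audit_lot, line 10, TypeError.
Call chain: main -> index_entries([5, 9, 6, 12, 10, 6, 2], 14) (called at line 29) -> audit_lot([5, 9, 6, 12, 10, 6, 2], 14) (called at line 21).
First divergence: position 2 — shown 'enter index_entries: 7 items against 14', intended 'enter index_entries: 7 items against 12'.
Intended log window:
  1: run begins with 7 entries
  2: enter index_entries: 7 items against 12
  3: enter audit_lot: 7 items against 12
Execution walk:
  mix_signals([5, 9, 6, 12, 10, 6, 2], 14) -> None  [called from audit_lot, line 8]
Log origins:
  1 — main, line 28
  2 — index_entries, line 20
  3 — audit_lot, line 7
  4 — audit_lot, line 9
A correct fix: line 27: replace `14` with `12`.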